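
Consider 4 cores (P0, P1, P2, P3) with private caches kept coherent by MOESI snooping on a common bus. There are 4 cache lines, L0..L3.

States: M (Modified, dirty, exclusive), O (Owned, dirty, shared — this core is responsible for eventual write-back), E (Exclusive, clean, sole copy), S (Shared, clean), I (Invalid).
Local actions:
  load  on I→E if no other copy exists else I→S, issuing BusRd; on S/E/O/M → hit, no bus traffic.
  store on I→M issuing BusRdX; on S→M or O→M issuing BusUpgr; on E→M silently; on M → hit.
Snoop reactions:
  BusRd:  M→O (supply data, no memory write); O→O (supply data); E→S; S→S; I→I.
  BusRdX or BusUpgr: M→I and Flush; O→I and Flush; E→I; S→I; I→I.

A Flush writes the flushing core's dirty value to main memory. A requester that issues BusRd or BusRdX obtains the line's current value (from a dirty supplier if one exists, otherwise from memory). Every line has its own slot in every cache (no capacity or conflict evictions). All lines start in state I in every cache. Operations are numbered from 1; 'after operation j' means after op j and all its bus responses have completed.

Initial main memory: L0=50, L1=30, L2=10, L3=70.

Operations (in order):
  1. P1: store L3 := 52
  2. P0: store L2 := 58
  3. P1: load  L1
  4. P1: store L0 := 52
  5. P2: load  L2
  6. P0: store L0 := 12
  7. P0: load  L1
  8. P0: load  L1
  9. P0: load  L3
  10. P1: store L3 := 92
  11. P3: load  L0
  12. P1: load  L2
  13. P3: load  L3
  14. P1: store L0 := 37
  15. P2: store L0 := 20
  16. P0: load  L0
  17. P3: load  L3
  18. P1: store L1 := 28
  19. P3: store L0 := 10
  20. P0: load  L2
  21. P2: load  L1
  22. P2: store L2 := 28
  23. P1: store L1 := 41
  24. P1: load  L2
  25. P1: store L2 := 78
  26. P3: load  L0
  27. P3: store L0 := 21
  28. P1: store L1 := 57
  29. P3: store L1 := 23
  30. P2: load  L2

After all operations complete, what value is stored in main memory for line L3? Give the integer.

1. P1: store L3 := 52  bus=[BusRdX]  L3: P0=I P1=M P2=I P3=I  mem[L3]=70
2. P0: store L2 := 58  bus=[BusRdX]  L2: P0=M P1=I P2=I P3=I  mem[L2]=10
3. P1: load  L1  bus=[BusRd]  L1: P0=I P1=E P2=I P3=I  mem[L1]=30
4. P1: store L0 := 52  bus=[BusRdX]  L0: P0=I P1=M P2=I P3=I  mem[L0]=50
5. P2: load  L2  bus=[BusRd]  L2: P0=O P1=I P2=S P3=I  mem[L2]=10
6. P0: store L0 := 12  bus=[BusRdX,Flush]  L0: P0=M P1=I P2=I P3=I  mem[L0]=52
7. P0: load  L1  bus=[BusRd]  L1: P0=S P1=S P2=I P3=I  mem[L1]=30
8. P0: load  L1  bus=[-]  L1: P0=S P1=S P2=I P3=I  mem[L1]=30
9. P0: load  L3  bus=[BusRd]  L3: P0=S P1=O P2=I P3=I  mem[L3]=70
10. P1: store L3 := 92  bus=[BusUpgr]  L3: P0=I P1=M P2=I P3=I  mem[L3]=70
11. P3: load  L0  bus=[BusRd]  L0: P0=O P1=I P2=I P3=S  mem[L0]=52
12. P1: load  L2  bus=[BusRd]  L2: P0=O P1=S P2=S P3=I  mem[L2]=10
13. P3: load  L3  bus=[BusRd]  L3: P0=I P1=O P2=I P3=S  mem[L3]=70
14. P1: store L0 := 37  bus=[BusRdX,Flush]  L0: P0=I P1=M P2=I P3=I  mem[L0]=12
15. P2: store L0 := 20  bus=[BusRdX,Flush]  L0: P0=I P1=I P2=M P3=I  mem[L0]=37
16. P0: load  L0  bus=[BusRd]  L0: P0=S P1=I P2=O P3=I  mem[L0]=37
17. P3: load  L3  bus=[-]  L3: P0=I P1=O P2=I P3=S  mem[L3]=70
18. P1: store L1 := 28  bus=[BusUpgr]  L1: P0=I P1=M P2=I P3=I  mem[L1]=30
19. P3: store L0 := 10  bus=[BusRdX,Flush]  L0: P0=I P1=I P2=I P3=M  mem[L0]=20
20. P0: load  L2  bus=[-]  L2: P0=O P1=S P2=S P3=I  mem[L2]=10
21. P2: load  L1  bus=[BusRd]  L1: P0=I P1=O P2=S P3=I  mem[L1]=30
22. P2: store L2 := 28  bus=[BusUpgr,Flush]  L2: P0=I P1=I P2=M P3=I  mem[L2]=58
23. P1: store L1 := 41  bus=[BusUpgr]  L1: P0=I P1=M P2=I P3=I  mem[L1]=30
24. P1: load  L2  bus=[BusRd]  L2: P0=I P1=S P2=O P3=I  mem[L2]=58
25. P1: store L2 := 78  bus=[BusUpgr,Flush]  L2: P0=I P1=M P2=I P3=I  mem[L2]=28
26. P3: load  L0  bus=[-]  L0: P0=I P1=I P2=I P3=M  mem[L0]=20
27. P3: store L0 := 21  bus=[-]  L0: P0=I P1=I P2=I P3=M  mem[L0]=20
28. P1: store L1 := 57  bus=[-]  L1: P0=I P1=M P2=I P3=I  mem[L1]=30
29. P3: store L1 := 23  bus=[BusRdX,Flush]  L1: P0=I P1=I P2=I P3=M  mem[L1]=57
30. P2: load  L2  bus=[BusRd]  L2: P0=I P1=O P2=S P3=I  mem[L2]=28

memory[L3] = 70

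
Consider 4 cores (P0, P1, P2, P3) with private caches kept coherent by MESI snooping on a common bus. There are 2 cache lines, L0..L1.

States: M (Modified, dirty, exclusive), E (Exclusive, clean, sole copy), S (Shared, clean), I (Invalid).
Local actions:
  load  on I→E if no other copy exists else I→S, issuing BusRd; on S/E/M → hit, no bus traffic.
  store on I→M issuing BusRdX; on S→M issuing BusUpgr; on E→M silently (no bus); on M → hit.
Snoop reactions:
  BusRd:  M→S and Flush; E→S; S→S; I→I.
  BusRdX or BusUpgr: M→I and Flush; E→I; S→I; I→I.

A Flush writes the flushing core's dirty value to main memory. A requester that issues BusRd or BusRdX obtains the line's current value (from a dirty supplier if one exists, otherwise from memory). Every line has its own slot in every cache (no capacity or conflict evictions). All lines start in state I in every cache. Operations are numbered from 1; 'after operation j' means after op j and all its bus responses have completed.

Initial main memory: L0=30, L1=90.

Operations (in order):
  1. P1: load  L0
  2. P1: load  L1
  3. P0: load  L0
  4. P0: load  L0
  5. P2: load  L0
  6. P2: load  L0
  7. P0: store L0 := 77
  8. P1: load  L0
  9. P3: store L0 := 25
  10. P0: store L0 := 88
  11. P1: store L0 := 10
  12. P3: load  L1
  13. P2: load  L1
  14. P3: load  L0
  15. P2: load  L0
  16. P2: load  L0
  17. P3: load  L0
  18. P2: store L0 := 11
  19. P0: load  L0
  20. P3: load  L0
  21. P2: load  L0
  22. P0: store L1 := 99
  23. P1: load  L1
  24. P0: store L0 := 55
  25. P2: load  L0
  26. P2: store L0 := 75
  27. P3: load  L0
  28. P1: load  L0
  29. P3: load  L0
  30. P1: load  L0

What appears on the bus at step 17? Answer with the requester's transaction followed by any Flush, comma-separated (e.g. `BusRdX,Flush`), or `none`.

step 1: P1: load  L0  ⟶  IEII  (L0)  txn=BusRd  M[L0]=30
step 2: P1: load  L1  ⟶  IEII  (L1)  txn=BusRd  M[L1]=90
step 3: P0: load  L0  ⟶  SSII  (L0)  txn=BusRd  M[L0]=30
step 4: P0: load  L0  ⟶  SSII  (L0)  txn=∅  M[L0]=30
step 5: P2: load  L0  ⟶  SSSI  (L0)  txn=BusRd  M[L0]=30
step 6: P2: load  L0  ⟶  SSSI  (L0)  txn=∅  M[L0]=30
step 7: P0: store L0 := 77  ⟶  MIII  (L0)  txn=BusUpgr  M[L0]=30
step 8: P1: load  L0  ⟶  SSII  (L0)  txn=BusRd+Flush  M[L0]=77
step 9: P3: store L0 := 25  ⟶  IIIM  (L0)  txn=BusRdX  M[L0]=77
step 10: P0: store L0 := 88  ⟶  MIII  (L0)  txn=BusRdX+Flush  M[L0]=25
step 11: P1: store L0 := 10  ⟶  IMII  (L0)  txn=BusRdX+Flush  M[L0]=88
step 12: P3: load  L1  ⟶  ISIS  (L1)  txn=BusRd  M[L1]=90
step 13: P2: load  L1  ⟶  ISSS  (L1)  txn=BusRd  M[L1]=90
step 14: P3: load  L0  ⟶  ISIS  (L0)  txn=BusRd+Flush  M[L0]=10
step 15: P2: load  L0  ⟶  ISSS  (L0)  txn=BusRd  M[L0]=10
step 16: P2: load  L0  ⟶  ISSS  (L0)  txn=∅  M[L0]=10
step 17: P3: load  L0  ⟶  ISSS  (L0)  txn=∅  M[L0]=10
step 18: P2: store L0 := 11  ⟶  IIMI  (L0)  txn=BusUpgr  M[L0]=10
step 19: P0: load  L0  ⟶  SISI  (L0)  txn=BusRd+Flush  M[L0]=11
step 20: P3: load  L0  ⟶  SISS  (L0)  txn=BusRd  M[L0]=11
step 21: P2: load  L0  ⟶  SISS  (L0)  txn=∅  M[L0]=11
step 22: P0: store L1 := 99  ⟶  MIII  (L1)  txn=BusRdX  M[L1]=90
step 23: P1: load  L1  ⟶  SSII  (L1)  txn=BusRd+Flush  M[L1]=99
step 24: P0: store L0 := 55  ⟶  MIII  (L0)  txn=BusUpgr  M[L0]=11
step 25: P2: load  L0  ⟶  SISI  (L0)  txn=BusRd+Flush  M[L0]=55
step 26: P2: store L0 := 75  ⟶  IIMI  (L0)  txn=BusUpgr  M[L0]=55
step 27: P3: load  L0  ⟶  IISS  (L0)  txn=BusRd+Flush  M[L0]=75
step 28: P1: load  L0  ⟶  ISSS  (L0)  txn=BusRd  M[L0]=75
step 29: P3: load  L0  ⟶  ISSS  (L0)  txn=∅  M[L0]=75
step 30: P1: load  L0  ⟶  ISSS  (L0)  txn=∅  M[L0]=75

bus = none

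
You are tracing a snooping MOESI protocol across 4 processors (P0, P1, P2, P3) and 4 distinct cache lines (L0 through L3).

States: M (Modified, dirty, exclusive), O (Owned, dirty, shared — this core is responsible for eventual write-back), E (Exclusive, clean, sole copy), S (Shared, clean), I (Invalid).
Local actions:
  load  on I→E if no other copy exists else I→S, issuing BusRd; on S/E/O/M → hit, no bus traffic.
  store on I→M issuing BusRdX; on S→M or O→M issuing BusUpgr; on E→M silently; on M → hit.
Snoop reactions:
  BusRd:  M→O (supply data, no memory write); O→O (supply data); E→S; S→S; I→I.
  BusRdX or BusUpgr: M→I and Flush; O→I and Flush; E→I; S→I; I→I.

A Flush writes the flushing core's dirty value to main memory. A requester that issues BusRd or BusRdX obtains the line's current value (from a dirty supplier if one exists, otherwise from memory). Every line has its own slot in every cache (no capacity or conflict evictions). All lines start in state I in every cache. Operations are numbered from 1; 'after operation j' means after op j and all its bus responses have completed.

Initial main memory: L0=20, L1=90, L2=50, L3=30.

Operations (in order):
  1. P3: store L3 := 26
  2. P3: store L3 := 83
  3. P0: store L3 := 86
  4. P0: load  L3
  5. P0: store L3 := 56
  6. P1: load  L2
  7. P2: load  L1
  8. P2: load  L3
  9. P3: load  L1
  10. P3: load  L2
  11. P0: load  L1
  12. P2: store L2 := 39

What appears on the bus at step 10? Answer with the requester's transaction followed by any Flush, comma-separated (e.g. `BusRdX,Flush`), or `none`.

[1] P3: store L3 := 26 | P0:I, P1:I, P2:I, P3:M(26) | bus: BusRdX
[2] P3: store L3 := 83 | P0:I, P1:I, P2:I, P3:M(83) | bus: none
[3] P0: store L3 := 86 | P0:M(86), P1:I, P2:I, P3:I | bus: BusRdX,Flush
[4] P0: load  L3 | P0:M(86), P1:I, P2:I, P3:I | bus: none
[5] P0: store L3 := 56 | P0:M(56), P1:I, P2:I, P3:I | bus: none
[6] P1: load  L2 | P0:I, P1:E(50), P2:I, P3:I | bus: BusRd
[7] P2: load  L1 | P0:I, P1:I, P2:E(90), P3:I | bus: BusRd
[8] P2: load  L3 | P0:O(56), P1:I, P2:S(56), P3:I | bus: BusRd
[9] P3: load  L1 | P0:I, P1:I, P2:S(90), P3:S(90) | bus: BusRd
[10] P3: load  L2 | P0:I, P1:S(50), P2:I, P3:S(50) | bus: BusRd
[11] P0: load  L1 | P0:S(90), P1:I, P2:S(90), P3:S(90) | bus: BusRd
[12] P2: store L2 := 39 | P0:I, P1:I, P2:M(39), P3:I | bus: BusRdX

bus = BusRd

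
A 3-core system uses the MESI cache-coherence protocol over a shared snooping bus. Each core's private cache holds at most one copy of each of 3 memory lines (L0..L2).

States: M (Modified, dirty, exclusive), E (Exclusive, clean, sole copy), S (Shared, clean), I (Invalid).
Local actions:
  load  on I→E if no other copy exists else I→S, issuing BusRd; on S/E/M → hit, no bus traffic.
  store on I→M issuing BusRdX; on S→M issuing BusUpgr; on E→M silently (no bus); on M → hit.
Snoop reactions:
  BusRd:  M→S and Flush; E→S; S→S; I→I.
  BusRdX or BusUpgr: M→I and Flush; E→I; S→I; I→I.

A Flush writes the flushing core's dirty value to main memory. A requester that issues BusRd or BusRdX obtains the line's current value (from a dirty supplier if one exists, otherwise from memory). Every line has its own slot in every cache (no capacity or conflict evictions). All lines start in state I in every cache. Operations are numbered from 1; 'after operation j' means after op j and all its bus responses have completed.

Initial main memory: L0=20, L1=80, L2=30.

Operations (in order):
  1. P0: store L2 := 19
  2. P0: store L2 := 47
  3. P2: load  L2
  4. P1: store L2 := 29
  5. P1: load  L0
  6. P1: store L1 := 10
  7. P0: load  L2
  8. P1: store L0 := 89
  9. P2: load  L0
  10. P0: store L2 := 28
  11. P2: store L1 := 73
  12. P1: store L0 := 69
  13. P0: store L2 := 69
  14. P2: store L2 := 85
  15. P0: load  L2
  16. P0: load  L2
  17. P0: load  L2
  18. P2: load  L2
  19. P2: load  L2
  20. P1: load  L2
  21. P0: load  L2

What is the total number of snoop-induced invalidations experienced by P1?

invalidations = 2

1. P0: store L2 := 19  bus=[BusRdX]  L2: P0=M P1=I P2=I  mem[L2]=30
2. P0: store L2 := 47  bus=[-]  L2: P0=M P1=I P2=I  mem[L2]=30
3. P2: load  L2  bus=[BusRd,Flush]  L2: P0=S P1=I P2=S  mem[L2]=47
4. P1: store L2 := 29  bus=[BusRdX]  L2: P0=I P1=M P2=I  mem[L2]=47
5. P1: load  L0  bus=[BusRd]  L0: P0=I P1=E P2=I  mem[L0]=20
6. P1: store L1 := 10  bus=[BusRdX]  L1: P0=I P1=M P2=I  mem[L1]=80
7. P0: load  L2  bus=[BusRd,Flush]  L2: P0=S P1=S P2=I  mem[L2]=29
8. P1: store L0 := 89  bus=[-]  L0: P0=I P1=M P2=I  mem[L0]=20
9. P2: load  L0  bus=[BusRd,Flush]  L0: P0=I P1=S P2=S  mem[L0]=89
10. P0: store L2 := 28  bus=[BusUpgr]  L2: P0=M P1=I P2=I  mem[L2]=29
11. P2: store L1 := 73  bus=[BusRdX,Flush]  L1: P0=I P1=I P2=M  mem[L1]=10
12. P1: store L0 := 69  bus=[BusUpgr]  L0: P0=I P1=M P2=I  mem[L0]=89
13. P0: store L2 := 69  bus=[-]  L2: P0=M P1=I P2=I  mem[L2]=29
14. P2: store L2 := 85  bus=[BusRdX,Flush]  L2: P0=I P1=I P2=M  mem[L2]=69
15. P0: load  L2  bus=[BusRd,Flush]  L2: P0=S P1=I P2=S  mem[L2]=85
16. P0: load  L2  bus=[-]  L2: P0=S P1=I P2=S  mem[L2]=85
17. P0: load  L2  bus=[-]  L2: P0=S P1=I P2=S  mem[L2]=85
18. P2: load  L2  bus=[-]  L2: P0=S P1=I P2=S  mem[L2]=85
19. P2: load  L2  bus=[-]  L2: P0=S P1=I P2=S  mem[L2]=85
20. P1: load  L2  bus=[BusRd]  L2: P0=S P1=S P2=S  mem[L2]=85
21. P0: load  L2  bus=[-]  L2: P0=S P1=S P2=S  mem[L2]=85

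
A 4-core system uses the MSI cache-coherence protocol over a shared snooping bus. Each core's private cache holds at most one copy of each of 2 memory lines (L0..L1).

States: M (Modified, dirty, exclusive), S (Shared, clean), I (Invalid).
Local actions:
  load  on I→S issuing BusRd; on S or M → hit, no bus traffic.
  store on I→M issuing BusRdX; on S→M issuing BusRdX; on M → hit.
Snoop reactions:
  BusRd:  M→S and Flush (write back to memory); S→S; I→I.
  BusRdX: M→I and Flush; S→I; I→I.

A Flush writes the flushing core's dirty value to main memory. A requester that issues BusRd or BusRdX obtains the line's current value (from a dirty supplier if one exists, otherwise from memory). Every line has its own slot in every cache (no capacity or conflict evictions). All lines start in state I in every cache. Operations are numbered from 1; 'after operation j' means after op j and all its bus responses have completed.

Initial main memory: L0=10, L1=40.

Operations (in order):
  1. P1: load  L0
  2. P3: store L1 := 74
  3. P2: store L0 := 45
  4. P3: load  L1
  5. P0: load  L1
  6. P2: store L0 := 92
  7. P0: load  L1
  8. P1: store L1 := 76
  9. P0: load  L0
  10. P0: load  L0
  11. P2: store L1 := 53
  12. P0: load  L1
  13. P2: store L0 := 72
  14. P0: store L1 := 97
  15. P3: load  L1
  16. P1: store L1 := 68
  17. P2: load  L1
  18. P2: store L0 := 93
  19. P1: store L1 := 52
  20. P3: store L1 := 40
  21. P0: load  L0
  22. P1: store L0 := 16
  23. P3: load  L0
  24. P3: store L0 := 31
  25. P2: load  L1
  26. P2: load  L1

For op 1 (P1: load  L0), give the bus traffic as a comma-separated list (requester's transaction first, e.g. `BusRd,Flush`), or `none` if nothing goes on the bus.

bus = BusRd

step 1: P1: load  L0  ⟶  ISII  (L0)  txn=BusRd  M[L0]=10
step 2: P3: store L1 := 74  ⟶  IIIM  (L1)  txn=BusRdX  M[L1]=40
step 3: P2: store L0 := 45  ⟶  IIMI  (L0)  txn=BusRdX  M[L0]=10
step 4: P3: load  L1  ⟶  IIIM  (L1)  txn=∅  M[L1]=40
step 5: P0: load  L1  ⟶  SIIS  (L1)  txn=BusRd+Flush  M[L1]=74
step 6: P2: store L0 := 92  ⟶  IIMI  (L0)  txn=∅  M[L0]=10
step 7: P0: load  L1  ⟶  SIIS  (L1)  txn=∅  M[L1]=74
step 8: P1: store L1 := 76  ⟶  IMII  (L1)  txn=BusRdX  M[L1]=74
step 9: P0: load  L0  ⟶  SISI  (L0)  txn=BusRd+Flush  M[L0]=92
step 10: P0: load  L0  ⟶  SISI  (L0)  txn=∅  M[L0]=92
step 11: P2: store L1 := 53  ⟶  IIMI  (L1)  txn=BusRdX+Flush  M[L1]=76
step 12: P0: load  L1  ⟶  SISI  (L1)  txn=BusRd+Flush  M[L1]=53
step 13: P2: store L0 := 72  ⟶  IIMI  (L0)  txn=BusRdX  M[L0]=92
step 14: P0: store L1 := 97  ⟶  MIII  (L1)  txn=BusRdX  M[L1]=53
step 15: P3: load  L1  ⟶  SIIS  (L1)  txn=BusRd+Flush  M[L1]=97
step 16: P1: store L1 := 68  ⟶  IMII  (L1)  txn=BusRdX  M[L1]=97
step 17: P2: load  L1  ⟶  ISSI  (L1)  txn=BusRd+Flush  M[L1]=68
step 18: P2: store L0 := 93  ⟶  IIMI  (L0)  txn=∅  M[L0]=92
step 19: P1: store L1 := 52  ⟶  IMII  (L1)  txn=BusRdX  M[L1]=68
step 20: P3: store L1 := 40  ⟶  IIIM  (L1)  txn=BusRdX+Flush  M[L1]=52
step 21: P0: load  L0  ⟶  SISI  (L0)  txn=BusRd+Flush  M[L0]=93
step 22: P1: store L0 := 16  ⟶  IMII  (L0)  txn=BusRdX  M[L0]=93
step 23: P3: load  L0  ⟶  ISIS  (L0)  txn=BusRd+Flush  M[L0]=16
step 24: P3: store L0 := 31  ⟶  IIIM  (L0)  txn=BusRdX  M[L0]=16
step 25: P2: load  L1  ⟶  IISS  (L1)  txn=BusRd+Flush  M[L1]=40
step 26: P2: load  L1  ⟶  IISS  (L1)  txn=∅  M[L1]=40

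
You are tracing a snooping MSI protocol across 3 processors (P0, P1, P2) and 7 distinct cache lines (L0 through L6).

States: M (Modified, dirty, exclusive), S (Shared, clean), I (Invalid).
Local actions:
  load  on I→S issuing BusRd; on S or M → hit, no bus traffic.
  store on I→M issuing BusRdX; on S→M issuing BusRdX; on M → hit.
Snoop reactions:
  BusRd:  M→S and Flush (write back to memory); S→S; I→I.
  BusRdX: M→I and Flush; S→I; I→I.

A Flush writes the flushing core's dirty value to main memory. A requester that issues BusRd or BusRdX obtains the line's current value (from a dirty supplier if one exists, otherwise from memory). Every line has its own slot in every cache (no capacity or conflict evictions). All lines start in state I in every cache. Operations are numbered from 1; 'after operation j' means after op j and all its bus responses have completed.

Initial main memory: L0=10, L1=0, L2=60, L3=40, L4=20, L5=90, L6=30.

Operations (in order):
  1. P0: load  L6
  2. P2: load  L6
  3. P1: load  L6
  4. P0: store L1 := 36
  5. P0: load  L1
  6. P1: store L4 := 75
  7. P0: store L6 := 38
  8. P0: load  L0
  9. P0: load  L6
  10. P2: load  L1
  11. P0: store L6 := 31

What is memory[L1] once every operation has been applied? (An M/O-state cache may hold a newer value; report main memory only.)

memory[L1] = 36

1. P0: load  L6  bus=[BusRd]  L6: P0=S P1=I P2=I  mem[L6]=30
2. P2: load  L6  bus=[BusRd]  L6: P0=S P1=I P2=S  mem[L6]=30
3. P1: load  L6  bus=[BusRd]  L6: P0=S P1=S P2=S  mem[L6]=30
4. P0: store L1 := 36  bus=[BusRdX]  L1: P0=M P1=I P2=I  mem[L1]=0
5. P0: load  L1  bus=[-]  L1: P0=M P1=I P2=I  mem[L1]=0
6. P1: store L4 := 75  bus=[BusRdX]  L4: P0=I P1=M P2=I  mem[L4]=20
7. P0: store L6 := 38  bus=[BusRdX]  L6: P0=M P1=I P2=I  mem[L6]=30
8. P0: load  L0  bus=[BusRd]  L0: P0=S P1=I P2=I  mem[L0]=10
9. P0: load  L6  bus=[-]  L6: P0=M P1=I P2=I  mem[L6]=30
10. P2: load  L1  bus=[BusRd,Flush]  L1: P0=S P1=I P2=S  mem[L1]=36
11. P0: store L6 := 31  bus=[-]  L6: P0=M P1=I P2=I  mem[L6]=30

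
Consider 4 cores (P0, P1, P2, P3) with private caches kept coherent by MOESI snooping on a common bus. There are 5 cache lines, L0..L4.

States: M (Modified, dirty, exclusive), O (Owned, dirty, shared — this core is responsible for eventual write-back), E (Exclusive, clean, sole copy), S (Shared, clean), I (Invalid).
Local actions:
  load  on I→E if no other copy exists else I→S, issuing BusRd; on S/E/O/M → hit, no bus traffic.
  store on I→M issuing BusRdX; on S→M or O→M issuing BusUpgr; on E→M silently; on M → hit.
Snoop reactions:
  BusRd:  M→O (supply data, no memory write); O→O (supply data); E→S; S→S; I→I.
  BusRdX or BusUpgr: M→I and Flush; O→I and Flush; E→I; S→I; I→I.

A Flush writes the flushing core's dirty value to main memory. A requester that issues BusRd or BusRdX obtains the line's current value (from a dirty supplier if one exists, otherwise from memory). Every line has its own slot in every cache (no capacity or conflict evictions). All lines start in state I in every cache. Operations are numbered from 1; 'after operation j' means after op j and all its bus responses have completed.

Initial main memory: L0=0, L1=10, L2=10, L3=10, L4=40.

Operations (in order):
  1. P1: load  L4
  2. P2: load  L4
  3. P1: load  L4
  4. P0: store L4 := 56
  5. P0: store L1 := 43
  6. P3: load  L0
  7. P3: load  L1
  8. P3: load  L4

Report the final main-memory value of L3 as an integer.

[1] P1: load  L4 | P0:I, P1:E(40), P2:I, P3:I | bus: BusRd
[2] P2: load  L4 | P0:I, P1:S(40), P2:S(40), P3:I | bus: BusRd
[3] P1: load  L4 | P0:I, P1:S(40), P2:S(40), P3:I | bus: none
[4] P0: store L4 := 56 | P0:M(56), P1:I, P2:I, P3:I | bus: BusRdX
[5] P0: store L1 := 43 | P0:M(43), P1:I, P2:I, P3:I | bus: BusRdX
[6] P3: load  L0 | P0:I, P1:I, P2:I, P3:E(0) | bus: BusRd
[7] P3: load  L1 | P0:O(43), P1:I, P2:I, P3:S(43) | bus: BusRd
[8] P3: load  L4 | P0:O(56), P1:I, P2:I, P3:S(56) | bus: BusRd

memory[L3] = 10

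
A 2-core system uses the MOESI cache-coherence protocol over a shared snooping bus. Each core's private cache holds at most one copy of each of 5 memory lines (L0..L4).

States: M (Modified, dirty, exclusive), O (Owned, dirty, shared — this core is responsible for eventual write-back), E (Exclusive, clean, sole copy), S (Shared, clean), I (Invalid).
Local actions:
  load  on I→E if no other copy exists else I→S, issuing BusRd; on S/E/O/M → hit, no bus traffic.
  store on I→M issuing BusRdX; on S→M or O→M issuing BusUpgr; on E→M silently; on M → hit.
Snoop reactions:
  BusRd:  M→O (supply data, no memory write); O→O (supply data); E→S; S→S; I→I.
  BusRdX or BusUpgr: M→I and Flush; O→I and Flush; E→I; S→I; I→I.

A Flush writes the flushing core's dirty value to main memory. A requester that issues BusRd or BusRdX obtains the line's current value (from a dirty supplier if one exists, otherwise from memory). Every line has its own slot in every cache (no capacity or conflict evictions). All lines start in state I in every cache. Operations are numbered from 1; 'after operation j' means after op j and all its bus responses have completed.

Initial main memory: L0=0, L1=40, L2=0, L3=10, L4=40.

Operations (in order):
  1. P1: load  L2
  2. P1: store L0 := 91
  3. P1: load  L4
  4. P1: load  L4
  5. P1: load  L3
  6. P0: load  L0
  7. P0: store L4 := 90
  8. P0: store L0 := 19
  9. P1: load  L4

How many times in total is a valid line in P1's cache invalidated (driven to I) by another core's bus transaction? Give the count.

invalidations = 2

  op1 P1: load  L2 → I/E on L2; bus BusRd; mem=0
  op2 P1: store L0 := 91 → I/M on L0; bus BusRdX; mem=0
  op3 P1: load  L4 → I/E on L4; bus BusRd; mem=40
  op4 P1: load  L4 → I/E on L4; bus (none); mem=40
  op5 P1: load  L3 → I/E on L3; bus BusRd; mem=10
  op6 P0: load  L0 → S/O on L0; bus BusRd; mem=0
  op7 P0: store L4 := 90 → M/I on L4; bus BusRdX; mem=40
  op8 P0: store L0 := 19 → M/I on L0; bus BusUpgr Flush; mem=91
  op9 P1: load  L4 → O/S on L4; bus BusRd; mem=40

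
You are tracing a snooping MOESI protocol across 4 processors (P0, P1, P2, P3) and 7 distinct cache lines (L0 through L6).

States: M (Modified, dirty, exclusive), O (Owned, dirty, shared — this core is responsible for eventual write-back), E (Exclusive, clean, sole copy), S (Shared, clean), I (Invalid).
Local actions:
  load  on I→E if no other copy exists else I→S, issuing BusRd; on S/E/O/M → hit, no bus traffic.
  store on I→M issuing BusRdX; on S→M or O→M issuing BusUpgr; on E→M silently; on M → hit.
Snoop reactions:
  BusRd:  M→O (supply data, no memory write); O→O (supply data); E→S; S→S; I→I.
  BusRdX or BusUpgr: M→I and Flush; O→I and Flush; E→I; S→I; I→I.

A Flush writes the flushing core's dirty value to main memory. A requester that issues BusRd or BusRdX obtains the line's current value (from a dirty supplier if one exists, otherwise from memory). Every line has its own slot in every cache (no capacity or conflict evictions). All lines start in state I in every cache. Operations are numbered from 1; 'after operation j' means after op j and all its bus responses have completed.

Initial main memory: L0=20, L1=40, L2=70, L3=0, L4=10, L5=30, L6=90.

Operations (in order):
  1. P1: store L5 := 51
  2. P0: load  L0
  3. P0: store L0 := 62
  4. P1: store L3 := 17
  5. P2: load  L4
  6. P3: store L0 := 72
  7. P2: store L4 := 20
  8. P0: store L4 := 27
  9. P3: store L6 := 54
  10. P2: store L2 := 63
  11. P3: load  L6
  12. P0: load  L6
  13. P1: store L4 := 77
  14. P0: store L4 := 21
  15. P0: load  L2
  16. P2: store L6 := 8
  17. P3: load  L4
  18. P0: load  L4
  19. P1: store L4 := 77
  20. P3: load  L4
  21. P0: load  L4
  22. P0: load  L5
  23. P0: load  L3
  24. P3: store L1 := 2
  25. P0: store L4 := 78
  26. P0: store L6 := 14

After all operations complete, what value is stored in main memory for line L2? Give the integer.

  op1 P1: store L5 := 51 → I/M/I/I on L5; bus BusRdX; mem=30
  op2 P0: load  L0 → E/I/I/I on L0; bus BusRd; mem=20
  op3 P0: store L0 := 62 → M/I/I/I on L0; bus (none); mem=20
  op4 P1: store L3 := 17 → I/M/I/I on L3; bus BusRdX; mem=0
  op5 P2: load  L4 → I/I/E/I on L4; bus BusRd; mem=10
  op6 P3: store L0 := 72 → I/I/I/M on L0; bus BusRdX Flush; mem=62
  op7 P2: store L4 := 20 → I/I/M/I on L4; bus (none); mem=10
  op8 P0: store L4 := 27 → M/I/I/I on L4; bus BusRdX Flush; mem=20
  op9 P3: store L6 := 54 → I/I/I/M on L6; bus BusRdX; mem=90
  op10 P2: store L2 := 63 → I/I/M/I on L2; bus BusRdX; mem=70
  op11 P3: load  L6 → I/I/I/M on L6; bus (none); mem=90
  op12 P0: load  L6 → S/I/I/O on L6; bus BusRd; mem=90
  op13 P1: store L4 := 77 → I/M/I/I on L4; bus BusRdX Flush; mem=27
  op14 P0: store L4 := 21 → M/I/I/I on L4; bus BusRdX Flush; mem=77
  op15 P0: load  L2 → S/I/O/I on L2; bus BusRd; mem=70
  op16 P2: store L6 := 8 → I/I/M/I on L6; bus BusRdX Flush; mem=54
  op17 P3: load  L4 → O/I/I/S on L4; bus BusRd; mem=77
  op18 P0: load  L4 → O/I/I/S on L4; bus (none); mem=77
  op19 P1: store L4 := 77 → I/M/I/I on L4; bus BusRdX Flush; mem=21
  op20 P3: load  L4 → I/O/I/S on L4; bus BusRd; mem=21
  op21 P0: load  L4 → S/O/I/S on L4; bus BusRd; mem=21
  op22 P0: load  L5 → S/O/I/I on L5; bus BusRd; mem=30
  op23 P0: load  L3 → S/O/I/I on L3; bus BusRd; mem=0
  op24 P3: store L1 := 2 → I/I/I/M on L1; bus BusRdX; mem=40
  op25 P0: store L4 := 78 → M/I/I/I on L4; bus BusUpgr Flush; mem=77
  op26 P0: store L6 := 14 → M/I/I/I on L6; bus BusRdX Flush; mem=8

memory[L2] = 70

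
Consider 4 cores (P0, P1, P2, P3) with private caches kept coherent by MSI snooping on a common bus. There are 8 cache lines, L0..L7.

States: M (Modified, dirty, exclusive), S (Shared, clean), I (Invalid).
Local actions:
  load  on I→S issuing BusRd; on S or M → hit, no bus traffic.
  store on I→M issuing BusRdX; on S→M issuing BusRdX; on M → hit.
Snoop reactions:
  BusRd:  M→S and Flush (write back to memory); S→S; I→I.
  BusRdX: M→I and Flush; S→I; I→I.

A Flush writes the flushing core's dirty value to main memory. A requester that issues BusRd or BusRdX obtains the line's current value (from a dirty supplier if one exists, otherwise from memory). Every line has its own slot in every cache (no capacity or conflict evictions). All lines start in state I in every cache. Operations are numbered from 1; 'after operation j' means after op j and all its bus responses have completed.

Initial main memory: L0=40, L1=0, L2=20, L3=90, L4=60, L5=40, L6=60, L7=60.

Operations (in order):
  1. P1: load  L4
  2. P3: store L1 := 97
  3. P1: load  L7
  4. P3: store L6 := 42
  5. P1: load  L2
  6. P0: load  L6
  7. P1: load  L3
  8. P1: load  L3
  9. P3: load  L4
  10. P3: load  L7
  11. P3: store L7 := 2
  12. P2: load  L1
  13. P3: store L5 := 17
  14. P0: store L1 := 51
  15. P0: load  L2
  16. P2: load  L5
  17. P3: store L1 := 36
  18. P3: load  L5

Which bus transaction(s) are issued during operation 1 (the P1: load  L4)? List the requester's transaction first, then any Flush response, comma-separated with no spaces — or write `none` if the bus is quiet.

bus = BusRd

  op1 P1: load  L4 → I/S/I/I on L4; bus BusRd; mem=60
  op2 P3: store L1 := 97 → I/I/I/M on L1; bus BusRdX; mem=0
  op3 P1: load  L7 → I/S/I/I on L7; bus BusRd; mem=60
  op4 P3: store L6 := 42 → I/I/I/M on L6; bus BusRdX; mem=60
  op5 P1: load  L2 → I/S/I/I on L2; bus BusRd; mem=20
  op6 P0: load  L6 → S/I/I/S on L6; bus BusRd Flush; mem=42
  op7 P1: load  L3 → I/S/I/I on L3; bus BusRd; mem=90
  op8 P1: load  L3 → I/S/I/I on L3; bus (none); mem=90
  op9 P3: load  L4 → I/S/I/S on L4; bus BusRd; mem=60
  op10 P3: load  L7 → I/S/I/S on L7; bus BusRd; mem=60
  op11 P3: store L7 := 2 → I/I/I/M on L7; bus BusRdX; mem=60
  op12 P2: load  L1 → I/I/S/S on L1; bus BusRd Flush; mem=97
  op13 P3: store L5 := 17 → I/I/I/M on L5; bus BusRdX; mem=40
  op14 P0: store L1 := 51 → M/I/I/I on L1; bus BusRdX; mem=97
  op15 P0: load  L2 → S/S/I/I on L2; bus BusRd; mem=20
  op16 P2: load  L5 → I/I/S/S on L5; bus BusRd Flush; mem=17
  op17 P3: store L1 := 36 → I/I/I/M on L1; bus BusRdX Flush; mem=51
  op18 P3: load  L5 → I/I/S/S on L5; bus (none); mem=17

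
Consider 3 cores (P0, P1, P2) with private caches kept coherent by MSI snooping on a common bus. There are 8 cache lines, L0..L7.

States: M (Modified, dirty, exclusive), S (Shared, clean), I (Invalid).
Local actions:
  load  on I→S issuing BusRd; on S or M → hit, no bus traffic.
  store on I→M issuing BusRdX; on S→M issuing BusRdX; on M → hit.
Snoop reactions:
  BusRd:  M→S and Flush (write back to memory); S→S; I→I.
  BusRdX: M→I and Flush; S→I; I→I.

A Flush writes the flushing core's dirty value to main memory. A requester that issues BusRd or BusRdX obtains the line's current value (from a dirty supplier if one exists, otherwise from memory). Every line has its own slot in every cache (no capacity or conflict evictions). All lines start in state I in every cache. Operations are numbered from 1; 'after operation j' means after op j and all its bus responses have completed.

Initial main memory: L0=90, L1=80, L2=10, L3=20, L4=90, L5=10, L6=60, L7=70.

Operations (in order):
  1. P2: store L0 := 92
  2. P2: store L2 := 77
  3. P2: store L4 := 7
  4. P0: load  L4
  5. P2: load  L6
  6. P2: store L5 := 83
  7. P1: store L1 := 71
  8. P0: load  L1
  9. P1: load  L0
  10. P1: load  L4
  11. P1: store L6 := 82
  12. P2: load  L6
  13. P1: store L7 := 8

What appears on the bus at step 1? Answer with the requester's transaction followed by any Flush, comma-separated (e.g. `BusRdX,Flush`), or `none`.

1. P2: store L0 := 92  bus=[BusRdX]  L0: P0=I P1=I P2=M  mem[L0]=90
2. P2: store L2 := 77  bus=[BusRdX]  L2: P0=I P1=I P2=M  mem[L2]=10
3. P2: store L4 := 7  bus=[BusRdX]  L4: P0=I P1=I P2=M  mem[L4]=90
4. P0: load  L4  bus=[BusRd,Flush]  L4: P0=S P1=I P2=S  mem[L4]=7
5. P2: load  L6  bus=[BusRd]  L6: P0=I P1=I P2=S  mem[L6]=60
6. P2: store L5 := 83  bus=[BusRdX]  L5: P0=I P1=I P2=M  mem[L5]=10
7. P1: store L1 := 71  bus=[BusRdX]  L1: P0=I P1=M P2=I  mem[L1]=80
8. P0: load  L1  bus=[BusRd,Flush]  L1: P0=S P1=S P2=I  mem[L1]=71
9. P1: load  L0  bus=[BusRd,Flush]  L0: P0=I P1=S P2=S  mem[L0]=92
10. P1: load  L4  bus=[BusRd]  L4: P0=S P1=S P2=S  mem[L4]=7
11. P1: store L6 := 82  bus=[BusRdX]  L6: P0=I P1=M P2=I  mem[L6]=60
12. P2: load  L6  bus=[BusRd,Flush]  L6: P0=I P1=S P2=S  mem[L6]=82
13. P1: store L7 := 8  bus=[BusRdX]  L7: P0=I P1=M P2=I  mem[L7]=70

bus = BusRdX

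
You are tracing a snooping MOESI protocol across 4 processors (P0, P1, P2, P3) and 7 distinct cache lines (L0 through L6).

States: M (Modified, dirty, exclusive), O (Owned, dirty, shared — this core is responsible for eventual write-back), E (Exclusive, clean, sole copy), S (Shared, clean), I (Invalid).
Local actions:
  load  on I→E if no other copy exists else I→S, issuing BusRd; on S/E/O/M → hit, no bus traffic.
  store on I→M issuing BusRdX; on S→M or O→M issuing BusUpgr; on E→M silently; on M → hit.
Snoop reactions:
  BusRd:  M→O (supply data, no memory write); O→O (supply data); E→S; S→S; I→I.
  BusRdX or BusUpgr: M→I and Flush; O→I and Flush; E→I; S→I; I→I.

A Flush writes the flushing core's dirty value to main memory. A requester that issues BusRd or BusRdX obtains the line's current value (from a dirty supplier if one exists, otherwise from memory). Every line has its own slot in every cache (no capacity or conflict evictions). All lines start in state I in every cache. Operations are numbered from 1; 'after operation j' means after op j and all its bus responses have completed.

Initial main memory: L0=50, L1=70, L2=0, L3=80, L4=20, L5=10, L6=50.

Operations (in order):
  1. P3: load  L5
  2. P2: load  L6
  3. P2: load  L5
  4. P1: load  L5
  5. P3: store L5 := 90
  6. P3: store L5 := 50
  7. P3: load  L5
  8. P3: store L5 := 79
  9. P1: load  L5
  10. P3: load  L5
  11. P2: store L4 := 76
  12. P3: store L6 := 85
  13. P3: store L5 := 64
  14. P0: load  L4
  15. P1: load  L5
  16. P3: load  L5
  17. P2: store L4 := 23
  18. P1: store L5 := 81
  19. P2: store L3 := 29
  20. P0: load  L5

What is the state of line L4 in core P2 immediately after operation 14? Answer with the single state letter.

[1] P3: load  L5 | P0:I, P1:I, P2:I, P3:E(10) | bus: BusRd
[2] P2: load  L6 | P0:I, P1:I, P2:E(50), P3:I | bus: BusRd
[3] P2: load  L5 | P0:I, P1:I, P2:S(10), P3:S(10) | bus: BusRd
[4] P1: load  L5 | P0:I, P1:S(10), P2:S(10), P3:S(10) | bus: BusRd
[5] P3: store L5 := 90 | P0:I, P1:I, P2:I, P3:M(90) | bus: BusUpgr
[6] P3: store L5 := 50 | P0:I, P1:I, P2:I, P3:M(50) | bus: none
[7] P3: load  L5 | P0:I, P1:I, P2:I, P3:M(50) | bus: none
[8] P3: store L5 := 79 | P0:I, P1:I, P2:I, P3:M(79) | bus: none
[9] P1: load  L5 | P0:I, P1:S(79), P2:I, P3:O(79) | bus: BusRd
[10] P3: load  L5 | P0:I, P1:S(79), P2:I, P3:O(79) | bus: none
[11] P2: store L4 := 76 | P0:I, P1:I, P2:M(76), P3:I | bus: BusRdX
[12] P3: store L6 := 85 | P0:I, P1:I, P2:I, P3:M(85) | bus: BusRdX
[13] P3: store L5 := 64 | P0:I, P1:I, P2:I, P3:M(64) | bus: BusUpgr
[14] P0: load  L4 | P0:S(76), P1:I, P2:O(76), P3:I | bus: BusRd
[15] P1: load  L5 | P0:I, P1:S(64), P2:I, P3:O(64) | bus: BusRd
[16] P3: load  L5 | P0:I, P1:S(64), P2:I, P3:O(64) | bus: none
[17] P2: store L4 := 23 | P0:I, P1:I, P2:M(23), P3:I | bus: BusUpgr
[18] P1: store L5 := 81 | P0:I, P1:M(81), P2:I, P3:I | bus: BusUpgr,Flush
[19] P2: store L3 := 29 | P0:I, P1:I, P2:M(29), P3:I | bus: BusRdX
[20] P0: load  L5 | P0:S(81), P1:O(81), P2:I, P3:I | bus: BusRd

state = O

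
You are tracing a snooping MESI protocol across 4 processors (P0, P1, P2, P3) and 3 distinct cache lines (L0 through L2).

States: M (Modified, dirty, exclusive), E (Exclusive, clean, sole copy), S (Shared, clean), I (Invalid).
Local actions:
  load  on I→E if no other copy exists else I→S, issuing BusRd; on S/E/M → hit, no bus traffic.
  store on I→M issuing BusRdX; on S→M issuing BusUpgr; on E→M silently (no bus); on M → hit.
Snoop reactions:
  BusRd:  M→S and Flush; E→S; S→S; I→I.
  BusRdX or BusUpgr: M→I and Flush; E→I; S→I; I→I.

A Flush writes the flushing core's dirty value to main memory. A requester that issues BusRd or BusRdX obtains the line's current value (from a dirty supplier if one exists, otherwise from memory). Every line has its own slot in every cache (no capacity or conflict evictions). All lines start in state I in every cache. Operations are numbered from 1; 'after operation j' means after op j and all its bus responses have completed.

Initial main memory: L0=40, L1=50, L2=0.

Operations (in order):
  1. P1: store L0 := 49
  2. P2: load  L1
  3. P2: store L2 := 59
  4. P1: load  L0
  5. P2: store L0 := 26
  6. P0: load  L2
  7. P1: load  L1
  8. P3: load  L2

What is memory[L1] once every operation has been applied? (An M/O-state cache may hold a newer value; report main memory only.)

  op1 P1: store L0 := 49 → I/M/I/I on L0; bus BusRdX; mem=40
  op2 P2: load  L1 → I/I/E/I on L1; bus BusRd; mem=50
  op3 P2: store L2 := 59 → I/I/M/I on L2; bus BusRdX; mem=0
  op4 P1: load  L0 → I/M/I/I on L0; bus (none); mem=40
  op5 P2: store L0 := 26 → I/I/M/I on L0; bus BusRdX Flush; mem=49
  op6 P0: load  L2 → S/I/S/I on L2; bus BusRd Flush; mem=59
  op7 P1: load  L1 → I/S/S/I on L1; bus BusRd; mem=50
  op8 P3: load  L2 → S/I/S/S on L2; bus BusRd; mem=59

memory[L1] = 50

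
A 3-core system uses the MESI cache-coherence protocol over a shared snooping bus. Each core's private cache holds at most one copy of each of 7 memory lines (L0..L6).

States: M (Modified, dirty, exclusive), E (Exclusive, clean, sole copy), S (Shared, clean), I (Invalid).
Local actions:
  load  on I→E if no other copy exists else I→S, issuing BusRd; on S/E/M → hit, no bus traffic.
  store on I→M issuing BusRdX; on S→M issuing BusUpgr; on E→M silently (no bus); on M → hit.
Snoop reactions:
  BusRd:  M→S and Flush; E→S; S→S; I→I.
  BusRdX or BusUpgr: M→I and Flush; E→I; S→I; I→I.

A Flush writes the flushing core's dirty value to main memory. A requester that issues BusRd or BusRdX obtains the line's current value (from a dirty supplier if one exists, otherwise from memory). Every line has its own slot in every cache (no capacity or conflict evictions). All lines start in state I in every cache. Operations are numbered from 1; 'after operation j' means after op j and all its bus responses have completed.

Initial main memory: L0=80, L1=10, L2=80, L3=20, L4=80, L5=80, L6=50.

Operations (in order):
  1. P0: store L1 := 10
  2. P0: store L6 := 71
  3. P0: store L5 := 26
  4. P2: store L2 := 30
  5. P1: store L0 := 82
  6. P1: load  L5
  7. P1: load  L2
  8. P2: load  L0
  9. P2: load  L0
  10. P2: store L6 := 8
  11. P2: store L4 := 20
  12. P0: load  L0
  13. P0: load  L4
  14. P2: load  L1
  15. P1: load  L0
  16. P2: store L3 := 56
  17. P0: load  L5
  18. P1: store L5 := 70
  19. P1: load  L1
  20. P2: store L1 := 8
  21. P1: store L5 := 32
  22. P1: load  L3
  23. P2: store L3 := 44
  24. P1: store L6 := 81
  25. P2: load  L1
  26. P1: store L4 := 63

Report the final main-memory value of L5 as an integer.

  op1 P0: store L1 := 10 → M/I/I on L1; bus BusRdX; mem=10
  op2 P0: store L6 := 71 → M/I/I on L6; bus BusRdX; mem=50
  op3 P0: store L5 := 26 → M/I/I on L5; bus BusRdX; mem=80
  op4 P2: store L2 := 30 → I/I/M on L2; bus BusRdX; mem=80
  op5 P1: store L0 := 82 → I/M/I on L0; bus BusRdX; mem=80
  op6 P1: load  L5 → S/S/I on L5; bus BusRd Flush; mem=26
  op7 P1: load  L2 → I/S/S on L2; bus BusRd Flush; mem=30
  op8 P2: load  L0 → I/S/S on L0; bus BusRd Flush; mem=82
  op9 P2: load  L0 → I/S/S on L0; bus (none); mem=82
  op10 P2: store L6 := 8 → I/I/M on L6; bus BusRdX Flush; mem=71
  op11 P2: store L4 := 20 → I/I/M on L4; bus BusRdX; mem=80
  op12 P0: load  L0 → S/S/S on L0; bus BusRd; mem=82
  op13 P0: load  L4 → S/I/S on L4; bus BusRd Flush; mem=20
  op14 P2: load  L1 → S/I/S on L1; bus BusRd Flush; mem=10
  op15 P1: load  L0 → S/S/S on L0; bus (none); mem=82
  op16 P2: store L3 := 56 → I/I/M on L3; bus BusRdX; mem=20
  op17 P0: load  L5 → S/S/I on L5; bus (none); mem=26
  op18 P1: store L5 := 70 → I/M/I on L5; bus BusUpgr; mem=26
  op19 P1: load  L1 → S/S/S on L1; bus BusRd; mem=10
  op20 P2: store L1 := 8 → I/I/M on L1; bus BusUpgr; mem=10
  op21 P1: store L5 := 32 → I/M/I on L5; bus (none); mem=26
  op22 P1: load  L3 → I/S/S on L3; bus BusRd Flush; mem=56
  op23 P2: store L3 := 44 → I/I/M on L3; bus BusUpgr; mem=56
  op24 P1: store L6 := 81 → I/M/I on L6; bus BusRdX Flush; mem=8
  op25 P2: load  L1 → I/I/M on L1; bus (none); mem=10
  op26 P1: store L4 := 63 → I/M/I on L4; bus BusRdX; mem=20

memory[L5] = 26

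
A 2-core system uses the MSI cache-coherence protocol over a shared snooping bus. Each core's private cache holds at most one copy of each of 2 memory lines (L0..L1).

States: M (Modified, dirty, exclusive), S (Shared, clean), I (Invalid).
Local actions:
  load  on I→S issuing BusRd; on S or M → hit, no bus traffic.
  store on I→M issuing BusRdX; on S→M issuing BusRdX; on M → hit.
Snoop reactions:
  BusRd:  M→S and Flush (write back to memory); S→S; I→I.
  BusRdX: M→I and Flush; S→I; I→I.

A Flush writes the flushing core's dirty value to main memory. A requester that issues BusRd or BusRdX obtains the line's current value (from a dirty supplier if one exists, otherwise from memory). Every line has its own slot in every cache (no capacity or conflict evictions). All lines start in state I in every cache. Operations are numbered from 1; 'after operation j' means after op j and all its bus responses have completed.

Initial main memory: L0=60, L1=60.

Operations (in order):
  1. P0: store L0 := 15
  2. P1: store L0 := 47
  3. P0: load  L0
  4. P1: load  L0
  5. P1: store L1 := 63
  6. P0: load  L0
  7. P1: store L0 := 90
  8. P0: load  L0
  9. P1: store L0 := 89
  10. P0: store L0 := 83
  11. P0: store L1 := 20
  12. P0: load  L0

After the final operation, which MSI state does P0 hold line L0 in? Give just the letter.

[1] P0: store L0 := 15 | P0:M(15), P1:I | bus: BusRdX
[2] P1: store L0 := 47 | P0:I, P1:M(47) | bus: BusRdX,Flush
[3] P0: load  L0 | P0:S(47), P1:S(47) | bus: BusRd,Flush
[4] P1: load  L0 | P0:S(47), P1:S(47) | bus: none
[5] P1: store L1 := 63 | P0:I, P1:M(63) | bus: BusRdX
[6] P0: load  L0 | P0:S(47), P1:S(47) | bus: none
[7] P1: store L0 := 90 | P0:I, P1:M(90) | bus: BusRdX
[8] P0: load  L0 | P0:S(90), P1:S(90) | bus: BusRd,Flush
[9] P1: store L0 := 89 | P0:I, P1:M(89) | bus: BusRdX
[10] P0: store L0 := 83 | P0:M(83), P1:I | bus: BusRdX,Flush
[11] P0: store L1 := 20 | P0:M(20), P1:I | bus: BusRdX,Flush
[12] P0: load  L0 | P0:M(83), P1:I | bus: none

state = M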